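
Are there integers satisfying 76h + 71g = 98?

Step 1: Compute gcd(76, 71).
gcd(76, 71) = 1

Step 2: Check divisibility.
Does 1 divide 98? 98 = 1 x 98, so yes.

By the theorem on linear Diophantine equations, 76h + 71g = 98 has integer solutions if and only if gcd(76, 71) divides 98. Since 1 | 98, solutions exist.

Yes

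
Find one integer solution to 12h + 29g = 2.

Step 1: Check solvability.
gcd(12, 29) = 1
Since 1 divides 2, solutions exist.

Step 2: Apply extended Euclidean algorithm to find gcd.
We find integers such that 12*x0 + 29*y0 = 1

Step 3: Scale the particular solution.
Multiply by 2/1 = 2:
h = -24, g = 10

Step 4: Verify.
12*(-24) + 29*(10) = 2 = 2 ✓

h = -24, g = 10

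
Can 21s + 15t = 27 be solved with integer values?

Step 1: Compute gcd(21, 15).
gcd(21, 15) = 3

Step 2: Check divisibility.
Does 3 divide 27? 27 = 3 x 9, so yes.

By the theorem on linear Diophantine equations, 21s + 15t = 27 has integer solutions if and only if gcd(21, 15) divides 27. Since 3 | 27, solutions exist.

Yes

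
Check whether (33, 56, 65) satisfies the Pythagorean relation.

Compute a² + b²:
33² + 56² = 1089 + 3136 = 4225
Compute c²:
65² = 4225
Since 4225 = 4225, it is a Pythagorean triple.

Yes, it is a Pythagorean triple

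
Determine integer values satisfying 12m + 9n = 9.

Step 1: Check solvability.
gcd(12, 9) = 3
Since 3 divides 9, solutions exist.

Step 2: Apply extended Euclidean algorithm to find gcd.
We find integers such that 12*x0 + 9*y0 = 3

Step 3: Scale the particular solution.
Multiply by 9/3 = 3:
m = 3, n = -3

Step 4: Verify.
12*(3) + 9*(-3) = 9 = 9 ✓

m = 3, n = -3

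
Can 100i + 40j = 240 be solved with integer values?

Step 1: Compute gcd(100, 40).
gcd(100, 40) = 20

Step 2: Check divisibility.
Does 20 divide 240? 240 = 20 x 12, so yes.

By the theorem on linear Diophantine equations, 100i + 40j = 240 has integer solutions if and only if gcd(100, 40) divides 240. Since 20 | 240, solutions exist.

Yes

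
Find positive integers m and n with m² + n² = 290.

We need to find integers m, n > 0 such that m² + n² = 290.
Trying m = 1: n² = 290 - 1² = 290 - 1 = 289
n = 17
Check: 1² + 17² = 1 + 289 = 290 ✓

290 = 1² + 17²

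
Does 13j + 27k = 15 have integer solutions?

Step 1: Compute gcd(13, 27).
gcd(13, 27) = 1

Step 2: Check divisibility.
Does 1 divide 15? 15 = 1 x 15, so yes.

By the theorem on linear Diophantine equations, 13j + 27k = 15 has integer solutions if and only if gcd(13, 27) divides 15. Since 1 | 15, solutions exist.

Yes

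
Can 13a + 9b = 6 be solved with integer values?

Step 1: Compute gcd(13, 9).
gcd(13, 9) = 1

Step 2: Check divisibility.
Does 1 divide 6? 6 = 1 x 6, so yes.

By the theorem on linear Diophantine equations, 13a + 9b = 6 has integer solutions if and only if gcd(13, 9) divides 6. Since 1 | 6, solutions exist.

Yes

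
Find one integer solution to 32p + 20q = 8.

Step 1: Check solvability.
gcd(32, 20) = 4
Since 4 divides 8, solutions exist.

Step 2: Apply extended Euclidean algorithm to find gcd.
We find integers such that 32*x0 + 20*y0 = 4

Step 3: Scale the particular solution.
Multiply by 8/4 = 2:
p = 4, q = -6

Step 4: Verify.
32*(4) + 20*(-6) = 8 = 8 ✓

p = 4, q = -6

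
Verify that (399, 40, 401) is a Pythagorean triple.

Compute a² + b²:
399² + 40² = 159201 + 1600 = 160801
Compute c²:
401² = 160801
Since 160801 = 160801, it is a Pythagorean triple.

Yes, it is a Pythagorean triple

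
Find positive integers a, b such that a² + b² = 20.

Search for a with 20 - a² a perfect square.
a = 2: 20 - 2² = 20 - 4 = 16 = 4² ✓
So a = 2, b = 4.

a = 2, b = 4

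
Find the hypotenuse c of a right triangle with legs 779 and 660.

c² = a² + b² = 779² + 660² = 606841 + 435600 = 1042441
c = sqrt(1042441) = 1021

1021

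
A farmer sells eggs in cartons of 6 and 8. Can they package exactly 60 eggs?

We need non-negative a, b with 6a + 8b = 60.
gcd(6, 8) = 2 divides 60.
Try a = 2: 8b = 60 - 12 = 48, so b = 6.
One way: 2 cartons of 6 and 6 cartons of 8.

Yes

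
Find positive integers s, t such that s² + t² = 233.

Search for s with 233 - s² a perfect square.
s = 8: 233 - 8² = 233 - 64 = 169 = 13² ✓
So s = 8, t = 13.

s = 8, t = 13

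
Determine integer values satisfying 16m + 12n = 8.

Step 1: Check solvability.
gcd(16, 12) = 4
Since 4 divides 8, solutions exist.

Step 2: Apply extended Euclidean algorithm to find gcd.
We find integers such that 16*x0 + 12*y0 = 4

Step 3: Scale the particular solution.
Multiply by 8/4 = 2:
m = 2, n = -2

Step 4: Verify.
16*(2) + 12*(-2) = 8 = 8 ✓

m = 2, n = -2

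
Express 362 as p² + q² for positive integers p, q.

We need to find integers p, q > 0 such that p² + q² = 362.
Trying p = 1: q² = 362 - 1² = 362 - 1 = 361
q = 19
Check: 1² + 19² = 1 + 361 = 362 ✓

362 = 1² + 19²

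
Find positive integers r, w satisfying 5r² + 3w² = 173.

Try small values of r and check whether (173 - 5r²)/3 is a perfect square.
r = 5: 5·5² = 125, so 3w² = 173 - 125 = 48, giving w² = 16, w = 4.
Check: 5·5² + 3·4² = 125 + 48 = 173 ✓

r = 5, w = 4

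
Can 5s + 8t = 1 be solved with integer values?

Step 1: Compute gcd(5, 8).
gcd(5, 8) = 1

Step 2: Check divisibility.
Does 1 divide 1? 1 = 1 x 1, so yes.

By the theorem on linear Diophantine equations, 5s + 8t = 1 has integer solutions if and only if gcd(5, 8) divides 1. Since 1 | 1, solutions exist.

Yes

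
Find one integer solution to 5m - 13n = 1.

Step 1: Check solvability.
gcd(5, 13) = 1
Since 1 divides 1, solutions exist.

Step 2: Apply extended Euclidean algorithm to find gcd.
We find integers such that 5*x0 + 13*y0 = 1

Step 3: Scale the particular solution.
Multiply by 1/1 = 1:
m = -5, n = -2

Step 4: Verify.
5*(-5) - 13*(-2) = 1 = 1 ✓

m = -5, n = -2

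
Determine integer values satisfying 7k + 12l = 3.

Step 1: Check solvability.
gcd(7, 12) = 1
Since 1 divides 3, solutions exist.

Step 2: Apply extended Euclidean algorithm to find gcd.
We find integers such that 7*x0 + 12*y0 = 1

Step 3: Scale the particular solution.
Multiply by 3/1 = 3:
k = -15, l = 9

Step 4: Verify.
7*(-15) + 12*(9) = 3 = 3 ✓

k = -15, l = 9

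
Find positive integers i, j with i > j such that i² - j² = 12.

Factor: i² - j² = (i+j)(i-j) = 12.
We need two factors of 12 with the same parity.
Use i+j = 6 and i-j = 2 (product 6·2 = 12).
Adding: 2i = 8, so i = 4.
Subtracting: 2j = 4, so j = 2.
Check: 4² - 2² = 16 - 4 = 12 ✓

i = 4, j = 2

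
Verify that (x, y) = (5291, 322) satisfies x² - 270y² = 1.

Compute x² = 5291² = 27994681
Compute 270y² = 270·322² = 270·103684 = 27994680
x² - 270y² = 27994681 - 27994680 = 1
Since this equals 1, (5291, 322) is a solution.

Yes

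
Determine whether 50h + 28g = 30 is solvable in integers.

Step 1: Compute gcd(50, 28).
gcd(50, 28) = 2

Step 2: Check divisibility.
Does 2 divide 30? 30 = 2 x 15, so yes.

By the theorem on linear Diophantine equations, 50h + 28g = 30 has integer solutions if and only if gcd(50, 28) divides 30. Since 2 | 30, solutions exist.

Yes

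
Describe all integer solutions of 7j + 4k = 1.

Step 1: Compute gcd(7, 4) = 1.
Since 1 divides 1, solutions exist.

Step 2: Find a particular solution using extended Euclidean algorithm.
We get j₀ = -1, k₀ = 2.
Check: 7*-1 + 4*2 = 1 = 1 ✓

Step 3: Write the general solution.
j = -1 + (4/1)t = -1 + 4t
k = 2 - (7/1)t = 2 - 7t
for any integer t.

j = -1 + 4t, k = 2 - 7t for integer t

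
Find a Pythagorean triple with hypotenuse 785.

We need a² + b² = 785² = 616225.
Trying: 783² + 56² = 613089 + 3136 = 616225 ✓

(783, 56, 785)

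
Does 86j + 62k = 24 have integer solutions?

Step 1: Compute gcd(86, 62).
gcd(86, 62) = 2

Step 2: Check divisibility.
Does 2 divide 24? 24 = 2 x 12, so yes.

By the theorem on linear Diophantine equations, 86j + 62k = 24 has integer solutions if and only if gcd(86, 62) divides 24. Since 2 | 24, solutions exist.

Yes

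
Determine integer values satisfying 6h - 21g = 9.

Step 1: Check solvability.
gcd(6, 21) = 3
Since 3 divides 9, solutions exist.

Step 2: Apply extended Euclidean algorithm to find gcd.
We find integers such that 6*x0 + 21*y0 = 3

Step 3: Scale the particular solution.
Multiply by 9/3 = 3:
h = -9, g = -3

Step 4: Verify.
6*(-9) - 21*(-3) = 9 = 9 ✓

h = -9, g = -3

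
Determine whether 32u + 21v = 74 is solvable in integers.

Step 1: Compute gcd(32, 21).
gcd(32, 21) = 1

Step 2: Check divisibility.
Does 1 divide 74? 74 = 1 x 74, so yes.

By the theorem on linear Diophantine equations, 32u + 21v = 74 has integer solutions if and only if gcd(32, 21) divides 74. Since 1 | 74, solutions exist.

Yes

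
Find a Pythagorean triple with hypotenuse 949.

We need a² + b² = 949² = 900601.
Trying: 851² + 420² = 724201 + 176400 = 900601 ✓

(851, 420, 949)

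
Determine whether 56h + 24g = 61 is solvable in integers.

Step 1: Compute gcd(56, 24).
gcd(56, 24) = 8

Step 2: Check divisibility.
Does 8 divide 61? 61 = 8 x 7 + 5, so no.

By the theorem on linear Diophantine equations, 56h + 24g = 61 has integer solutions if and only if gcd(56, 24) divides 61. Since 8 does not divide 61, no solutions exist.

No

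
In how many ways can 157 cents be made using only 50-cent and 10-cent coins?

We need non-negative integers (x, y) with 50x + 10y = 157.
For each x from 0 to 3, check if (157 - 50x) is a non-negative multiple of 10.
Solutions (x, y): none
Count: 0

0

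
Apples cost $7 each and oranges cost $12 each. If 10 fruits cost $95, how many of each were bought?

Let a = apples, o = oranges.
a + o = 10
7a + 12o = 95
Substitute o = 10 - a:
7a + 12(10 - a) = 95
(7 - 12)a = 95 - 120
-5a = -25
a = 5, o = 10 - 5 = 5

Apples: 5, Oranges: 5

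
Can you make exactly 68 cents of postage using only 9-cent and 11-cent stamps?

We need non-negative x, y with 9x + 11y = 68.
gcd(9, 11) = 1 divides 68, so integer solutions exist, but checking x = 0..7 shows none with y ≥ 0.
So 68 cannot be made with non-negative stamp counts.

No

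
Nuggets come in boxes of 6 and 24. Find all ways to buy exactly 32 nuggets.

We need non-negative integers (x, y) with 6x + 24y = 32.
For each x in 0..5, check if 32 - 6x is a non-negative multiple of 24.
No x yields an integer y ≥ 0.

No solution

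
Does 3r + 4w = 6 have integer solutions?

Step 1: Compute gcd(3, 4).
gcd(3, 4) = 1

Step 2: Check divisibility.
Does 1 divide 6? 6 = 1 x 6, so yes.

By the theorem on linear Diophantine equations, 3r + 4w = 6 has integer solutions if and only if gcd(3, 4) divides 6. Since 1 | 6, solutions exist.

Yes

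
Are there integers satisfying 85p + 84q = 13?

Step 1: Compute gcd(85, 84).
gcd(85, 84) = 1

Step 2: Check divisibility.
Does 1 divide 13? 13 = 1 x 13, so yes.

By the theorem on linear Diophantine equations, 85p + 84q = 13 has integer solutions if and only if gcd(85, 84) divides 13. Since 1 | 13, solutions exist.

Yes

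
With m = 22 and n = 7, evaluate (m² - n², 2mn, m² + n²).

a = m² - n² = 484 - 49 = 435
b = 2mn = 2·22·7 = 308
c = m² + n² = 484 + 49 = 533
Verify: 435² + 308² = 189225 + 94864 = 284089 = 533² ✓

(435, 308, 533)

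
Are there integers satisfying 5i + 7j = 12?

Step 1: Compute gcd(5, 7).
gcd(5, 7) = 1

Step 2: Check divisibility.
Does 1 divide 12? 12 = 1 x 12, so yes.

By the theorem on linear Diophantine equations, 5i + 7j = 12 has integer solutions if and only if gcd(5, 7) divides 12. Since 1 | 12, solutions exist.

Yes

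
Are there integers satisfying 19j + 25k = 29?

Step 1: Compute gcd(19, 25).
gcd(19, 25) = 1

Step 2: Check divisibility.
Does 1 divide 29? 29 = 1 x 29, so yes.

By the theorem on linear Diophantine equations, 19j + 25k = 29 has integer solutions if and only if gcd(19, 25) divides 29. Since 1 | 29, solutions exist.

Yes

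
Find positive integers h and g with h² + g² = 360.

We need to find integers h, g > 0 such that h² + g² = 360.
Trying h = 6: g² = 360 - 6² = 360 - 36 = 324
g = 18
Check: 6² + 18² = 36 + 324 = 360 ✓

360 = 6² + 18²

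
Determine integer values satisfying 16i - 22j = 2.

Step 1: Check solvability.
gcd(16, 22) = 2
Since 2 divides 2, solutions exist.

Step 2: Apply extended Euclidean algorithm to find gcd.
We find integers such that 16*x0 + 22*y0 = 2

Step 3: Scale the particular solution.
Multiply by 2/2 = 1:
i = -4, j = -3

Step 4: Verify.
16*(-4) - 22*(-3) = 2 = 2 ✓

i = -4, j = -3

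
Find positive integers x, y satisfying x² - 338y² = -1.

We need x² = 338y² - 1. Try successive y:
y = 1: x² = 338·1² - 1 = 337, not a perfect square
y = 2: x² = 338·2² - 1 = 1351, not a perfect square
y = 3: x² = 338·3² - 1 = 3041, not a perfect square
...
y = 13: x² = 338·13² - 1 = 57121 = 239² ✓
Check: 239² - 338·13² = 57121 - 57122 = -1 ✓

x = 239, y = 13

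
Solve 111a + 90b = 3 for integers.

Step 1: Check solvability.
gcd(111, 90) = 3
Since 3 divides 3, solutions exist.

Step 2: Apply extended Euclidean algorithm to find gcd.
We find integers such that 111*x0 + 90*y0 = 3

Step 3: Scale the particular solution.
Multiply by 3/3 = 1:
a = 13, b = -16

Step 4: Verify.
111*(13) + 90*(-16) = 3 = 3 ✓

a = 13, b = -16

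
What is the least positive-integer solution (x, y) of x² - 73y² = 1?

We seek the smallest positive integers (x, y) with x² - 73y² = 1, i.e., x² = 73y² + 1.
Try successive y values:
y = 1: x² = 73·1² + 1 = 74, not a perfect square
y = 2: x² = 73·2² + 1 = 293, not a perfect square
y = 3: x² = 73·3² + 1 = 658, not a perfect square
... continuing the search (or via continued fractions) ...
y = 267000: x² = 73·267000² + 1 = 5204097000001, x = 2281249 ✓

Verify: 2281249² - 73·267000² = 5204097000001 - 5204097000000 = 1 ✓

x = 2281249, y = 267000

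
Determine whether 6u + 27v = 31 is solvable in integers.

Step 1: Compute gcd(6, 27).
gcd(6, 27) = 3

Step 2: Check divisibility.
Does 3 divide 31? 31 = 3 x 10 + 1, so no.

By the theorem on linear Diophantine equations, 6u + 27v = 31 has integer solutions if and only if gcd(6, 27) divides 31. Since 3 does not divide 31, no solutions exist.

No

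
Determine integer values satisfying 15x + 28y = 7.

Step 1: Check solvability.
gcd(15, 28) = 1
Since 1 divides 7, solutions exist.

Step 2: Apply extended Euclidean algorithm to find gcd.
We find integers such that 15*x0 + 28*y0 = 1

Step 3: Scale the particular solution.
Multiply by 7/1 = 7:
x = -91, y = 49

Step 4: Verify.
15*(-91) + 28*(49) = 7 = 7 ✓

x = -91, y = 49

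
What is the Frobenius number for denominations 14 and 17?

For two coprime denominations a and b, the Frobenius number (largest value not representable as a non-negative combination) is ab - a - b.
Here gcd(14, 17) = 1, so they are coprime.
F(14, 17) = 14·17 - 14 - 17 = 238 - 31 = 207

207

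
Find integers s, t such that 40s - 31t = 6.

Step 1: Check solvability.
gcd(40, 31) = 1
Since 1 divides 6, solutions exist.

Step 2: Apply extended Euclidean algorithm to find gcd.
We find integers such that 40*x0 + 31*y0 = 1

Step 3: Scale the particular solution.
Multiply by 6/1 = 6:
s = 42, t = 54

Step 4: Verify.
40*(42) - 31*(54) = 6 = 6 ✓

s = 42, t = 54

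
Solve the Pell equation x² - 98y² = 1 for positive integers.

We seek the smallest positive integers (x, y) with x² - 98y² = 1, i.e., x² = 98y² + 1.
Try successive y values:
y = 1: x² = 98·1² + 1 = 99, not a perfect square
y = 2: x² = 98·2² + 1 = 393, not a perfect square
y = 3: x² = 98·3² + 1 = 883, not a perfect square
... continuing the search (or via continued fractions) ...
y = 10: x² = 98·10² + 1 = 9801, x = 99 ✓

Verify: 99² - 98·10² = 9801 - 9800 = 1 ✓

x = 99, y = 10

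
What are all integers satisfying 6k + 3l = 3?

Step 1: Compute gcd(6, 3) = 3.
Since 3 divides 3, solutions exist.

Step 2: Find a particular solution using extended Euclidean algorithm.
We get k₀ = 0, l₀ = 1.
Check: 6*0 + 3*1 = 3 = 3 ✓

Step 3: Write the general solution.
k = 0 + (3/3)t = 0 + 1t
l = 1 - (6/3)t = 1 - 2t
for any integer t.

k = 0 + 1t, l = 1 - 2t for integer t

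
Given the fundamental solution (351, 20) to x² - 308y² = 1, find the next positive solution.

Solutions to x² - Dy² = 1 are generated by powers of (x₀ + y₀√D).
The next solution satisfies x₁ + y₁√308 = (x₀ + y₀√308)², giving:
x₁ = x₀² + 308y₀² = 351² + 308·20² = 123201 + 123200 = 246401
y₁ = 2x₀y₀ = 2·351·20 = 14040

Verify: 246401² - 308·14040² = 60713452801 - 60713452800 = 1 ✓

x = 246401, y = 14040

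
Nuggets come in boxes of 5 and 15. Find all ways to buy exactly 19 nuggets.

We need non-negative integers (x, y) with 5x + 15y = 19.
For each x in 0..3, check if 19 - 5x is a non-negative multiple of 15.
No x yields an integer y ≥ 0.

No solution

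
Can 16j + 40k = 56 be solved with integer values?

Step 1: Compute gcd(16, 40).
gcd(16, 40) = 8

Step 2: Check divisibility.
Does 8 divide 56? 56 = 8 x 7, so yes.

By the theorem on linear Diophantine equations, 16j + 40k = 56 has integer solutions if and only if gcd(16, 40) divides 56. Since 8 | 56, solutions exist.

Yes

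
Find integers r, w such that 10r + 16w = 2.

Step 1: Check solvability.
gcd(10, 16) = 2
Since 2 divides 2, solutions exist.

Step 2: Apply extended Euclidean algorithm to find gcd.
We find integers such that 10*x0 + 16*y0 = 2

Step 3: Scale the particular solution.
Multiply by 2/2 = 1:
r = -3, w = 2

Step 4: Verify.
10*(-3) + 16*(2) = 2 = 2 ✓

r = -3, w = 2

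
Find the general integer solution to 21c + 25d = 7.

Step 1: Compute gcd(21, 25) = 1.
Since 1 divides 7, solutions exist.

Step 2: Find a particular solution using extended Euclidean algorithm.
We get c₀ = 42, d₀ = -35.
Check: 21*42 + 25*-35 = 7 = 7 ✓

Step 3: Write the general solution.
c = 42 + (25/1)t = 42 + 25t
d = -35 - (21/1)t = -35 - 21t
for any integer t.

c = 42 + 25t, d = -35 - 21t for integer t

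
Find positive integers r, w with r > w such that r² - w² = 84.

Factor: r² - w² = (r+w)(r-w) = 84.
We need two factors of 84 with the same parity.
Use r+w = 42 and r-w = 2 (product 42·2 = 84).
Adding: 2r = 44, so r = 22.
Subtracting: 2w = 40, so w = 20.
Check: 22² - 20² = 484 - 400 = 84 ✓

r = 22, w = 20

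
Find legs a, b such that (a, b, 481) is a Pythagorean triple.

We need a² + b² = 481² = 231361.
Trying: 319² + 360² = 101761 + 129600 = 231361 ✓

(319, 360, 481)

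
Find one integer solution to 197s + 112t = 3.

Step 1: Check solvability.
gcd(197, 112) = 1
Since 1 divides 3, solutions exist.

Step 2: Apply extended Euclidean algorithm to find gcd.
We find integers such that 197*x0 + 112*y0 = 1

Step 3: Scale the particular solution.
Multiply by 3/1 = 3:
s = 87, t = -153

Step 4: Verify.
197*(87) + 112*(-153) = 3 = 3 ✓

s = 87, t = -153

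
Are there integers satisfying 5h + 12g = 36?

Step 1: Compute gcd(5, 12).
gcd(5, 12) = 1

Step 2: Check divisibility.
Does 1 divide 36? 36 = 1 x 36, so yes.

By the theorem on linear Diophantine equations, 5h + 12g = 36 has integer solutions if and only if gcd(5, 12) divides 36. Since 1 | 36, solutions exist.

Yes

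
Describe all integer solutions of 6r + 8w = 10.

Step 1: Compute gcd(6, 8) = 2.
Since 2 divides 10, solutions exist.

Step 2: Find a particular solution using extended Euclidean algorithm.
We get r₀ = -5, w₀ = 5.
Check: 6*-5 + 8*5 = 10 = 10 ✓

Step 3: Write the general solution.
r = -5 + (8/2)t = -5 + 4t
w = 5 - (6/2)t = 5 - 3t
for any integer t.

r = -5 + 4t, w = 5 - 3t for integer t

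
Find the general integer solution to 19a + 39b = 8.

Step 1: Compute gcd(19, 39) = 1.
Since 1 divides 8, solutions exist.

Step 2: Find a particular solution using extended Euclidean algorithm.
We get a₀ = -16, b₀ = 8.
Check: 19*-16 + 39*8 = 8 = 8 ✓

Step 3: Write the general solution.
a = -16 + (39/1)t = -16 + 39t
b = 8 - (19/1)t = 8 - 19t
for any integer t.

a = -16 + 39t, b = 8 - 19t for integer t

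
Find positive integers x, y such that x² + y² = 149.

Search for x with 149 - x² a perfect square.
x = 7: 149 - 7² = 149 - 49 = 100 = 10² ✓
So x = 7, y = 10.

x = 7, y = 10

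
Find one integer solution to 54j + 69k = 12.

Step 1: Check solvability.
gcd(54, 69) = 3
Since 3 divides 12, solutions exist.

Step 2: Apply extended Euclidean algorithm to find gcd.
We find integers such that 54*x0 + 69*y0 = 3

Step 3: Scale the particular solution.
Multiply by 12/3 = 4:
j = 36, k = -28

Step 4: Verify.
54*(36) + 69*(-28) = 12 = 12 ✓

j = 36, k = -28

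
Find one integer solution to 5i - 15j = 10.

Step 1: Check solvability.
gcd(5, 15) = 5
Since 5 divides 10, solutions exist.

Step 2: Apply extended Euclidean algorithm to find gcd.
We find integers such that 5*x0 + 15*y0 = 5

Step 3: Scale the particular solution.
Multiply by 10/5 = 2:
i = 2, j = 0

Step 4: Verify.
5*(2) - 15*(0) = 10 = 10 ✓

i = 2, j = 0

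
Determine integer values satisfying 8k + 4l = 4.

Step 1: Check solvability.
gcd(8, 4) = 4
Since 4 divides 4, solutions exist.

Step 2: Apply extended Euclidean algorithm to find gcd.
We find integers such that 8*x0 + 4*y0 = 4

Step 3: Scale the particular solution.
Multiply by 4/4 = 1:
k = 0, l = 1

Step 4: Verify.
8*(0) + 4*(1) = 4 = 4 ✓

k = 0, l = 1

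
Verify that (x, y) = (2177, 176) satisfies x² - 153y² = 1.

Compute x² = 2177² = 4739329
Compute 153y² = 153·176² = 153·30976 = 4739328
x² - 153y² = 4739329 - 4739328 = 1
Since this equals 1, (2177, 176) is a solution.

Yes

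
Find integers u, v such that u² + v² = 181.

We need to find integers u, v > 0 such that u² + v² = 181.
Trying u = 9: v² = 181 - 9² = 181 - 81 = 100
v = 10
Check: 9² + 10² = 81 + 100 = 181 ✓

181 = 9² + 10²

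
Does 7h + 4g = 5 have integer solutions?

Step 1: Compute gcd(7, 4).
gcd(7, 4) = 1

Step 2: Check divisibility.
Does 1 divide 5? 5 = 1 x 5, so yes.

By the theorem on linear Diophantine equations, 7h + 4g = 5 has integer solutions if and only if gcd(7, 4) divides 5. Since 1 | 5, solutions exist.

Yes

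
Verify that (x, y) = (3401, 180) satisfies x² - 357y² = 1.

Compute x² = 3401² = 11566801
Compute 357y² = 357·180² = 357·32400 = 11566800
x² - 357y² = 11566801 - 11566800 = 1
Since this equals 1, (3401, 180) is a solution.

Yes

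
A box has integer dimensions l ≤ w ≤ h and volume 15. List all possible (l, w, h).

Iterate l from 1 to ⌊15^(1/3)⌋. For each l dividing 15, iterate w ≥ l with w dividing 15/l, and set h = 15/(l·w).
Triples found (2): (1×1×15), (1×3×5)

(1×1×15), (1×3×5)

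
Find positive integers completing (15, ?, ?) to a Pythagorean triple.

We need the other leg and hypotenuse such that 15² + x² = c².
Take x = 8, c = 17: 15² + 8² = 225 + 64 = 289 = 17² ✓
Triple: (15, 8, 17)

(15, 8, 17)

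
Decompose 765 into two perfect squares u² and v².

We need to find integers u, v > 0 such that u² + v² = 765.
Trying u = 6: v² = 765 - 6² = 765 - 36 = 729
v = 27
Check: 6² + 27² = 36 + 729 = 765 ✓

765 = 6² + 27²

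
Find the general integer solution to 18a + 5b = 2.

Step 1: Compute gcd(18, 5) = 1.
Since 1 divides 2, solutions exist.

Step 2: Find a particular solution using extended Euclidean algorithm.
We get a₀ = 4, b₀ = -14.
Check: 18*4 + 5*-14 = 2 = 2 ✓

Step 3: Write the general solution.
a = 4 + (5/1)t = 4 + 5t
b = -14 - (18/1)t = -14 - 18t
for any integer t.

a = 4 + 5t, b = -14 - 18t for integer t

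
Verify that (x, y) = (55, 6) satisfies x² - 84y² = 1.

Compute x² = 55² = 3025
Compute 84y² = 84·6² = 84·36 = 3024
x² - 84y² = 3025 - 3024 = 1
Since this equals 1, (55, 6) is a solution.

Yes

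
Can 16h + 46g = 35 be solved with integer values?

Step 1: Compute gcd(16, 46).
gcd(16, 46) = 2

Step 2: Check divisibility.
Does 2 divide 35? 35 = 2 x 17 + 1, so no.

By the theorem on linear Diophantine equations, 16h + 46g = 35 has integer solutions if and only if gcd(16, 46) divides 35. Since 2 does not divide 35, no solutions exist.

No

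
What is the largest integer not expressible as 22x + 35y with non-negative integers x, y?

For two coprime denominations a and b, the Frobenius number (largest value not representable as a non-negative combination) is ab - a - b.
Here gcd(22, 35) = 1, so they are coprime.
F(22, 35) = 22·35 - 22 - 35 = 770 - 57 = 713

713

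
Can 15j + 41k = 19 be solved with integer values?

Step 1: Compute gcd(15, 41).
gcd(15, 41) = 1

Step 2: Check divisibility.
Does 1 divide 19? 19 = 1 x 19, so yes.

By the theorem on linear Diophantine equations, 15j + 41k = 19 has integer solutions if and only if gcd(15, 41) divides 19. Since 1 | 19, solutions exist.

Yes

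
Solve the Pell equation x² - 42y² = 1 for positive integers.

We seek the smallest positive integers (x, y) with x² - 42y² = 1, i.e., x² = 42y² + 1.
Try successive y values:
y = 1: x² = 42·1² + 1 = 43, not a perfect square
y = 2: x² = 42·2² + 1 = 169, x = 13 ✓

Verify: 13² - 42·2² = 169 - 168 = 1 ✓

x = 13, y = 2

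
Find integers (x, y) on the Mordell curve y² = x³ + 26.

Try small integer x values and check whether x³ + 26 is a perfect square.
x = -1: x³ + 26 = -1³ + 26 = -1 + 26 = 25
Is 25 a perfect square? 5² = 25 ✓
So (x, y) = (-1, 5) is a solution.

x = -1, y = 5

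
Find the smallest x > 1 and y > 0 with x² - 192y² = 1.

We seek the smallest positive integers (x, y) with x² - 192y² = 1, i.e., x² = 192y² + 1.
Try successive y values:
y = 1: x² = 192·1² + 1 = 193, not a perfect square
y = 2: x² = 192·2² + 1 = 769, not a perfect square
y = 3: x² = 192·3² + 1 = 1729, not a perfect square
... continuing the search (or via continued fractions) ...
y = 7: x² = 192·7² + 1 = 9409, x = 97 ✓

Verify: 97² - 192·7² = 9409 - 9408 = 1 ✓

x = 97, y = 7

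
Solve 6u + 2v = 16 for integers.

Step 1: Check solvability.
gcd(6, 2) = 2
Since 2 divides 16, solutions exist.

Step 2: Apply extended Euclidean algorithm to find gcd.
We find integers such that 6*x0 + 2*y0 = 2

Step 3: Scale the particular solution.
Multiply by 16/2 = 8:
u = 0, v = 8

Step 4: Verify.
6*(0) + 2*(8) = 16 = 16 ✓

u = 0, v = 8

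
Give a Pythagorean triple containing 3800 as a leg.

We need the other leg and hypotenuse such that 3800² + x² = c².
Take x = 1056, c = 3944: 3800² + 1056² = 14440000 + 1115136 = 15555136 = 3944² ✓
Triple: (3800, 1056, 3944)

(3800, 1056, 3944)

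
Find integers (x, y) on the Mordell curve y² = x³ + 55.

Try small integer x values and check whether x³ + 55 is a perfect square.
x = 9: x³ + 55 = 9³ + 55 = 729 + 55 = 784
Is 784 a perfect square? 28² = 784 ✓
So (x, y) = (9, 28) is a solution.

x = 9, y = 28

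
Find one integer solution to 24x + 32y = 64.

Step 1: Check solvability.
gcd(24, 32) = 8
Since 8 divides 64, solutions exist.

Step 2: Apply extended Euclidean algorithm to find gcd.
We find integers such that 24*x0 + 32*y0 = 8

Step 3: Scale the particular solution.
Multiply by 64/8 = 8:
x = -8, y = 8

Step 4: Verify.
24*(-8) + 32*(8) = 64 = 64 ✓

x = -8, y = 8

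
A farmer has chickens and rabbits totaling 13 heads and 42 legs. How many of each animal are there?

Let c = chickens, r = rabbits.
Heads: c + r = 13
Legs: 2c + 4r = 42
From the first equation, c = 13 - r. Substitute:
2(13 - r) + 4r = 42
26 + 2r = 42
r = (42 - 26)/2 = 8
c = 13 - 8 = 5

Chickens: 5, Rabbits: 8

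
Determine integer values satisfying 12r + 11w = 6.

Step 1: Check solvability.
gcd(12, 11) = 1
Since 1 divides 6, solutions exist.

Step 2: Apply extended Euclidean algorithm to find gcd.
We find integers such that 12*x0 + 11*y0 = 1

Step 3: Scale the particular solution.
Multiply by 6/1 = 6:
r = 6, w = -6

Step 4: Verify.
12*(6) + 11*(-6) = 6 = 6 ✓

r = 6, w = -6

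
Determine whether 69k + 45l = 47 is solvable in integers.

Step 1: Compute gcd(69, 45).
gcd(69, 45) = 3

Step 2: Check divisibility.
Does 3 divide 47? 47 = 3 x 15 + 2, so no.

By the theorem on linear Diophantine equations, 69k + 45l = 47 has integer solutions if and only if gcd(69, 45) divides 47. Since 3 does not divide 47, no solutions exist.

No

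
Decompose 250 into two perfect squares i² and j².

We need to find integers i, j > 0 such that i² + j² = 250.
Trying i = 5: j² = 250 - 5² = 250 - 25 = 225
j = 15
Check: 5² + 15² = 25 + 225 = 250 ✓

250 = 5² + 15²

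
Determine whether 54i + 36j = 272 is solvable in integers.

Step 1: Compute gcd(54, 36).
gcd(54, 36) = 18

Step 2: Check divisibility.
Does 18 divide 272? 272 = 18 x 15 + 2, so no.

By the theorem on linear Diophantine equations, 54i + 36j = 272 has integer solutions if and only if gcd(54, 36) divides 272. Since 18 does not divide 272, no solutions exist.

No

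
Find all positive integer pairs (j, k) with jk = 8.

The positive divisors of 8 are: 1, 2, 4, 8.
Each divisor d gives the pair (d, 8/d):
(1, 8), (2, 4), (4, 2), (8, 1)

(1, 8), (2, 4), (4, 2), (8, 1)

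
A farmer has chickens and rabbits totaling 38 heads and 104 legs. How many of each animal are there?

Let c = chickens, r = rabbits.
Heads: c + r = 38
Legs: 2c + 4r = 104
From the first equation, c = 38 - r. Substitute:
2(38 - r) + 4r = 104
76 + 2r = 104
r = (104 - 76)/2 = 14
c = 38 - 14 = 24

Chickens: 24, Rabbits: 14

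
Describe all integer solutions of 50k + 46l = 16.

Step 1: Compute gcd(50, 46) = 2.
Since 2 divides 16, solutions exist.

Step 2: Find a particular solution using extended Euclidean algorithm.
We get k₀ = -88, l₀ = 96.
Check: 50*-88 + 46*96 = 16 = 16 ✓

Step 3: Write the general solution.
k = -88 + (46/2)t = -88 + 23t
l = 96 - (50/2)t = 96 - 25t
for any integer t.

k = -88 + 23t, l = 96 - 25t for integer t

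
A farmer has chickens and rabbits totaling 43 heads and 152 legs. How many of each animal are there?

Let c = chickens, r = rabbits.
Heads: c + r = 43
Legs: 2c + 4r = 152
From the first equation, c = 43 - r. Substitute:
2(43 - r) + 4r = 152
86 + 2r = 152
r = (152 - 86)/2 = 33
c = 43 - 33 = 10

Chickens: 10, Rabbits: 33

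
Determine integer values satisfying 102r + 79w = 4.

Step 1: Check solvability.
gcd(102, 79) = 1
Since 1 divides 4, solutions exist.

Step 2: Apply extended Euclidean algorithm to find gcd.
We find integers such that 102*x0 + 79*y0 = 1

Step 3: Scale the particular solution.
Multiply by 4/1 = 4:
r = -96, w = 124

Step 4: Verify.
102*(-96) + 79*(124) = 4 = 4 ✓

r = -96, w = 124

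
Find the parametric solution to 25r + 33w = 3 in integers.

Step 1: Compute gcd(25, 33) = 1.
Since 1 divides 3, solutions exist.

Step 2: Find a particular solution using extended Euclidean algorithm.
We get r₀ = 12, w₀ = -9.
Check: 25*12 + 33*-9 = 3 = 3 ✓

Step 3: Write the general solution.
r = 12 + (33/1)t = 12 + 33t
w = -9 - (25/1)t = -9 - 25t
for any integer t.

r = 12 + 33t, w = -9 - 25t for integer t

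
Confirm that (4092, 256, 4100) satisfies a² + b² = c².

Compute a² + b² = 4092² + 256² = 16744464 + 65536 = 16810000
Compute c² = 4100² = 16810000
Since 16810000 = 16810000, confirmed.

Yes, it is a Pythagorean triple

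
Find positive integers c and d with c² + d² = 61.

We need to find integers c, d > 0 such that c² + d² = 61.
Trying c = 5: d² = 61 - 5² = 61 - 25 = 36
d = 6
Check: 5² + 6² = 25 + 36 = 61 ✓

61 = 5² + 6²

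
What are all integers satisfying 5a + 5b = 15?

Step 1: Compute gcd(5, 5) = 5.
Since 5 divides 15, solutions exist.

Step 2: Find a particular solution using extended Euclidean algorithm.
We get a₀ = 0, b₀ = 3.
Check: 5*0 + 5*3 = 15 = 15 ✓

Step 3: Write the general solution.
a = 0 + (5/5)t = 0 + 1t
b = 3 - (5/5)t = 3 - 1t
for any integer t.

a = 0 + 1t, b = 3 - 1t for integer t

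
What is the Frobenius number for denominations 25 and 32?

For two coprime denominations a and b, the Frobenius number (largest value not representable as a non-negative combination) is ab - a - b.
Here gcd(25, 32) = 1, so they are coprime.
F(25, 32) = 25·32 - 25 - 32 = 800 - 57 = 743

743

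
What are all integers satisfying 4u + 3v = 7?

Step 1: Compute gcd(4, 3) = 1.
Since 1 divides 7, solutions exist.

Step 2: Find a particular solution using extended Euclidean algorithm.
We get u₀ = 7, v₀ = -7.
Check: 4*7 + 3*-7 = 7 = 7 ✓

Step 3: Write the general solution.
u = 7 + (3/1)t = 7 + 3t
v = -7 - (4/1)t = -7 - 4t
for any integer t.

u = 7 + 3t, v = -7 - 4t for integer t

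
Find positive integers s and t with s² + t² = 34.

We need to find integers s, t > 0 such that s² + t² = 34.
Trying s = 3: t² = 34 - 3² = 34 - 9 = 25
t = 5
Check: 3² + 5² = 9 + 25 = 34 ✓

34 = 3² + 5²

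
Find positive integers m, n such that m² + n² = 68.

Search for m with 68 - m² a perfect square.
m = 2: 68 - 2² = 68 - 4 = 64 = 8² ✓
So m = 2, n = 8.

m = 2, n = 8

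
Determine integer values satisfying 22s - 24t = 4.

Step 1: Check solvability.
gcd(22, 24) = 2
Since 2 divides 4, solutions exist.

Step 2: Apply extended Euclidean algorithm to find gcd.
We find integers such that 22*x0 + 24*y0 = 2

Step 3: Scale the particular solution.
Multiply by 4/2 = 2:
s = -2, t = -2

Step 4: Verify.
22*(-2) - 24*(-2) = 4 = 4 ✓

s = -2, t = -2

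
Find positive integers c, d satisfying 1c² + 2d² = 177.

Try small values of c and check whether (177 - 1c²)/2 is a perfect square.
c = 7: 1·7² = 49, so 2d² = 177 - 49 = 128, giving d² = 64, d = 8.
Check: 1·7² + 2·8² = 49 + 128 = 177 ✓

c = 7, d = 8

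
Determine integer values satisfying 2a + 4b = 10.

Step 1: Check solvability.
gcd(2, 4) = 2
Since 2 divides 10, solutions exist.

Step 2: Apply extended Euclidean algorithm to find gcd.
We find integers such that 2*x0 + 4*y0 = 2

Step 3: Scale the particular solution.
Multiply by 10/2 = 5:
a = 5, b = 0

Step 4: Verify.
2*(5) + 4*(0) = 10 = 10 ✓

a = 5, b = 0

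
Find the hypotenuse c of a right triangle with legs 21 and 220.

c² = a² + b² = 21² + 220² = 441 + 48400 = 48841
c = 221

221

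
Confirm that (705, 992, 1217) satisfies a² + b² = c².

Compute a² + b² = 705² + 992² = 497025 + 984064 = 1481089
Compute c² = 1217² = 1481089
Since 1481089 = 1481089, confirmed.

Yes, it is a Pythagorean triple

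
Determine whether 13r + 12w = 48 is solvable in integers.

Step 1: Compute gcd(13, 12).
gcd(13, 12) = 1

Step 2: Check divisibility.
Does 1 divide 48? 48 = 1 x 48, so yes.

By the theorem on linear Diophantine equations, 13r + 12w = 48 has integer solutions if and only if gcd(13, 12) divides 48. Since 1 | 48, solutions exist.

Yes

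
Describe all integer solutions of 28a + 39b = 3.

Step 1: Compute gcd(28, 39) = 1.
Since 1 divides 3, solutions exist.

Step 2: Find a particular solution using extended Euclidean algorithm.
We get a₀ = 21, b₀ = -15.
Check: 28*21 + 39*-15 = 3 = 3 ✓

Step 3: Write the general solution.
a = 21 + (39/1)t = 21 + 39t
b = -15 - (28/1)t = -15 - 28t
for any integer t.

a = 21 + 39t, b = -15 - 28t for integer t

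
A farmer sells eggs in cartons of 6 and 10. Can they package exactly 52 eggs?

We need non-negative a, b with 6a + 10b = 52.
gcd(6, 10) = 2 divides 52.
Try a = 2: 10b = 52 - 12 = 40, so b = 4.
One way: 2 cartons of 6 and 4 cartons of 10.

Yes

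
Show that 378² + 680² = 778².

Compute a² + b²:
378² + 680² = 142884 + 462400 = 605284
Compute c²:
778² = 605284
Since 605284 = 605284, it is a Pythagorean triple.

Yes, it is a Pythagorean triple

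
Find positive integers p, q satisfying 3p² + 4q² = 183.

Try small values of p and check whether (183 - 3p²)/4 is a perfect square.
p = 7: 3·7² = 147, so 4q² = 183 - 147 = 36, giving q² = 9, q = 3.
Check: 3·7² + 4·3² = 147 + 36 = 183 ✓

p = 7, q = 3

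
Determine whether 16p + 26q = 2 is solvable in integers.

Step 1: Compute gcd(16, 26).
gcd(16, 26) = 2

Step 2: Check divisibility.
Does 2 divide 2? 2 = 2 x 1, so yes.

By the theorem on linear Diophantine equations, 16p + 26q = 2 has integer solutions if and only if gcd(16, 26) divides 2. Since 2 | 2, solutions exist.

Yes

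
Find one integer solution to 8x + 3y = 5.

Step 1: Check solvability.
gcd(8, 3) = 1
Since 1 divides 5, solutions exist.

Step 2: Apply extended Euclidean algorithm to find gcd.
We find integers such that 8*x0 + 3*y0 = 1

Step 3: Scale the particular solution.
Multiply by 5/1 = 5:
x = -5, y = 15

Step 4: Verify.
8*(-5) + 3*(15) = 5 = 5 ✓

x = -5, y = 15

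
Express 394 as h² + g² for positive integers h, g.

We need to find integers h, g > 0 such that h² + g² = 394.
Trying h = 13: g² = 394 - 13² = 394 - 169 = 225
g = 15
Check: 13² + 15² = 169 + 225 = 394 ✓

394 = 13² + 15²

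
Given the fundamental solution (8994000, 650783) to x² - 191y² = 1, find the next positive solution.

Solutions to x² - Dy² = 1 are generated by powers of (x₀ + y₀√D).
The next solution satisfies x₁ + y₁√191 = (x₀ + y₀√191)², giving:
x₁ = x₀² + 191y₀² = 8994000² + 191·650783² = 80892036000000 + 80892035999999 = 161784071999999
y₁ = 2x₀y₀ = 2·8994000·650783 = 11706284604000

Verify: 161784071999999² - 191·11706284604000² = 26174085952900860431856000001 - 26174085952900860431856000000 = 1 ✓

x = 161784071999999, y = 11706284604000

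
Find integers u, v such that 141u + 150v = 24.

Step 1: Check solvability.
gcd(141, 150) = 3
Since 3 divides 24, solutions exist.

Step 2: Apply extended Euclidean algorithm to find gcd.
We find integers such that 141*x0 + 150*y0 = 3

Step 3: Scale the particular solution.
Multiply by 24/3 = 8:
u = -136, v = 128

Step 4: Verify.
141*(-136) + 150*(128) = 24 = 24 ✓

u = -136, v = 128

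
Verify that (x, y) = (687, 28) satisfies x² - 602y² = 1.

Compute x² = 687² = 471969
Compute 602y² = 602·28² = 602·784 = 471968
x² - 602y² = 471969 - 471968 = 1
Since this equals 1, (687, 28) is a solution.

Yes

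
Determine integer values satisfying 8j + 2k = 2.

Step 1: Check solvability.
gcd(8, 2) = 2
Since 2 divides 2, solutions exist.

Step 2: Apply extended Euclidean algorithm to find gcd.
We find integers such that 8*x0 + 2*y0 = 2

Step 3: Scale the particular solution.
Multiply by 2/2 = 1:
j = 0, k = 1

Step 4: Verify.
8*(0) + 2*(1) = 2 = 2 ✓

j = 0, k = 1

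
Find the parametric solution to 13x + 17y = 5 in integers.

Step 1: Compute gcd(13, 17) = 1.
Since 1 divides 5, solutions exist.

Step 2: Find a particular solution using extended Euclidean algorithm.
We get x₀ = 20, y₀ = -15.
Check: 13*20 + 17*-15 = 5 = 5 ✓

Step 3: Write the general solution.
x = 20 + (17/1)t = 20 + 17t
y = -15 - (13/1)t = -15 - 13t
for any integer t.

x = 20 + 17t, y = -15 - 13t for integer t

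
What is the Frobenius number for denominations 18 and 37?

For two coprime denominations a and b, the Frobenius number (largest value not representable as a non-negative combination) is ab - a - b.
Here gcd(18, 37) = 1, so they are coprime.
F(18, 37) = 18·37 - 18 - 37 = 666 - 55 = 611

611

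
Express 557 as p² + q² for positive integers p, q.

We need to find integers p, q > 0 such that p² + q² = 557.
Trying p = 14: q² = 557 - 14² = 557 - 196 = 361
q = 19
Check: 14² + 19² = 196 + 361 = 557 ✓

557 = 14² + 19²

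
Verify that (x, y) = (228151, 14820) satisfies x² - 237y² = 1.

Compute x² = 228151² = 52052878801
Compute 237y² = 237·14820² = 237·219632400 = 52052878800
x² - 237y² = 52052878801 - 52052878800 = 1
Since this equals 1, (228151, 14820) is a solution.

Yes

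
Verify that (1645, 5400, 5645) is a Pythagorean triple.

Compute a² + b² = 1645² + 5400² = 2706025 + 29160000 = 31866025
Compute c² = 5645² = 31866025
Since 31866025 = 31866025, confirmed.

Yes, it is a Pythagorean triple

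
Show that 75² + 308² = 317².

Compute a² + b² = 75² + 308² = 5625 + 94864 = 100489
Compute c² = 317² = 100489
Since 100489 = 100489, confirmed.

Yes, it is a Pythagorean triple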